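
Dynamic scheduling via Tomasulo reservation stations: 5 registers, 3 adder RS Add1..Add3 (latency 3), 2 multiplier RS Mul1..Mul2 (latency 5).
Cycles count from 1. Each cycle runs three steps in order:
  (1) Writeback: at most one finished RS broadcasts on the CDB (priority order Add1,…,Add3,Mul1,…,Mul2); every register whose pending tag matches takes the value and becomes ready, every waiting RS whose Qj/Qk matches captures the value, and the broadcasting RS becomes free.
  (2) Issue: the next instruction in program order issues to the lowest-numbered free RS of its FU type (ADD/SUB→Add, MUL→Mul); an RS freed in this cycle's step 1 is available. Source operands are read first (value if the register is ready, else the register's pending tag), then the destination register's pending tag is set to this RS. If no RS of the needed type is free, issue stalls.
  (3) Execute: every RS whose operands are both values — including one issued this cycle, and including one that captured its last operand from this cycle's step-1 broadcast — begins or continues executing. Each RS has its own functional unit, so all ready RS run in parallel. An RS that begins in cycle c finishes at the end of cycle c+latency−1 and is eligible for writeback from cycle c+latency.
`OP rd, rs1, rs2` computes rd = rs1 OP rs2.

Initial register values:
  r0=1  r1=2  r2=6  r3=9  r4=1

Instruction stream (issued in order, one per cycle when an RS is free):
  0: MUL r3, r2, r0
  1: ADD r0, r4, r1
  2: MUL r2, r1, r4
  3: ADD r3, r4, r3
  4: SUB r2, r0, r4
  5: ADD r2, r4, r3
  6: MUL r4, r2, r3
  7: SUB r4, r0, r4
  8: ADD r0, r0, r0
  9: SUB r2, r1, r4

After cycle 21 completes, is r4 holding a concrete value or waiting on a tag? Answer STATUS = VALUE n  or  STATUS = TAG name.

cycle 1: issue MUL r3<-Mul1 // r0:1,r1:2,r2:6,r3:Mul1,r4:1
cycle 2: issue ADD r0<-Add1 // r0:Add1,r1:2,r2:6,r3:Mul1,r4:1
cycle 3: issue MUL r2<-Mul2 // r0:Add1,r1:2,r2:Mul2,r3:Mul1,r4:1
cycle 4: issue ADD r3<-Add2 // r0:Add1,r1:2,r2:Mul2,r3:Add2,r4:1
cycle 5: CDB Add1=3; issue SUB r2<-Add1 // r0:3,r1:2,r2:Add1,r3:Add2,r4:1
cycle 6: CDB Mul1=6; issue ADD r2<-Add3 // r0:3,r1:2,r2:Add3,r3:Add2,r4:1
cycle 7: issue MUL r4<-Mul1 // r0:3,r1:2,r2:Add3,r3:Add2,r4:Mul1
cycle 8: CDB Add1=2; issue SUB r4<-Add1 // r0:3,r1:2,r2:Add3,r3:Add2,r4:Add1
cycle 9: CDB Add2=7; issue ADD r0<-Add2 // r0:Add2,r1:2,r2:Add3,r3:7,r4:Add1
cycle 10: CDB Mul2=2; stall // r0:Add2,r1:2,r2:Add3,r3:7,r4:Add1
cycle 11: stall // r0:Add2,r1:2,r2:Add3,r3:7,r4:Add1
cycle 12: CDB Add2=6; issue SUB r2<-Add2 // r0:6,r1:2,r2:Add2,r3:7,r4:Add1
cycle 13: CDB Add3=8 // r0:6,r1:2,r2:Add2,r3:7,r4:Add1
cycle 14: - // r0:6,r1:2,r2:Add2,r3:7,r4:Add1
cycle 15: - // r0:6,r1:2,r2:Add2,r3:7,r4:Add1
cycle 16: - // r0:6,r1:2,r2:Add2,r3:7,r4:Add1
cycle 17: - // r0:6,r1:2,r2:Add2,r3:7,r4:Add1
cycle 18: CDB Mul1=56 // r0:6,r1:2,r2:Add2,r3:7,r4:Add1
cycle 19: - // r0:6,r1:2,r2:Add2,r3:7,r4:Add1
cycle 20: - // r0:6,r1:2,r2:Add2,r3:7,r4:Add1
cycle 21: CDB Add1=-53 // r0:6,r1:2,r2:Add2,r3:7,r4:-53

STATUS = VALUE -53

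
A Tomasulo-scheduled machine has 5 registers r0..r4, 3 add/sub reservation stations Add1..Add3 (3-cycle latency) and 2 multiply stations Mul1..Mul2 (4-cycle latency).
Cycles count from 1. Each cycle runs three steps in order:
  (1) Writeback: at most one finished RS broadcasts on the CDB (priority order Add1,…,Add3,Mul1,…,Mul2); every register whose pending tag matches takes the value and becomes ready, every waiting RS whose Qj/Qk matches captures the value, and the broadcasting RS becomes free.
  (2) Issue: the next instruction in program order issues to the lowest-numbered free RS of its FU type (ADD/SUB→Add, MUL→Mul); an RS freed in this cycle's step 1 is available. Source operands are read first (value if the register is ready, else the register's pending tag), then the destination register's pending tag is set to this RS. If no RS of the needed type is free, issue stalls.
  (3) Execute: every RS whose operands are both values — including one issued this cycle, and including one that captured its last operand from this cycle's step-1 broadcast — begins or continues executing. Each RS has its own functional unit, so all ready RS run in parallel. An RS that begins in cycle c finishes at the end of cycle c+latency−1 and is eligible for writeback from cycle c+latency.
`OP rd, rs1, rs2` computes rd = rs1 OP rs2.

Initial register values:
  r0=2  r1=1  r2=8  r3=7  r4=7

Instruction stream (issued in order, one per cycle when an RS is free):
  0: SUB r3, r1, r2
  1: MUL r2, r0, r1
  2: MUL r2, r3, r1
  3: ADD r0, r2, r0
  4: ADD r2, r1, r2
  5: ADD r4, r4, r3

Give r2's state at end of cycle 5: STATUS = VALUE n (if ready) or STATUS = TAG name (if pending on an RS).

STATUS = TAG Add2

cycle 1: issue SUB r3<-Add1 // r0:2,r1:1,r2:8,r3:Add1,r4:7
cycle 2: issue MUL r2<-Mul1 // r0:2,r1:1,r2:Mul1,r3:Add1,r4:7
cycle 3: issue MUL r2<-Mul2 // r0:2,r1:1,r2:Mul2,r3:Add1,r4:7
cycle 4: CDB Add1=-7; issue ADD r0<-Add1 // r0:Add1,r1:1,r2:Mul2,r3:-7,r4:7
cycle 5: issue ADD r2<-Add2 // r0:Add1,r1:1,r2:Add2,r3:-7,r4:7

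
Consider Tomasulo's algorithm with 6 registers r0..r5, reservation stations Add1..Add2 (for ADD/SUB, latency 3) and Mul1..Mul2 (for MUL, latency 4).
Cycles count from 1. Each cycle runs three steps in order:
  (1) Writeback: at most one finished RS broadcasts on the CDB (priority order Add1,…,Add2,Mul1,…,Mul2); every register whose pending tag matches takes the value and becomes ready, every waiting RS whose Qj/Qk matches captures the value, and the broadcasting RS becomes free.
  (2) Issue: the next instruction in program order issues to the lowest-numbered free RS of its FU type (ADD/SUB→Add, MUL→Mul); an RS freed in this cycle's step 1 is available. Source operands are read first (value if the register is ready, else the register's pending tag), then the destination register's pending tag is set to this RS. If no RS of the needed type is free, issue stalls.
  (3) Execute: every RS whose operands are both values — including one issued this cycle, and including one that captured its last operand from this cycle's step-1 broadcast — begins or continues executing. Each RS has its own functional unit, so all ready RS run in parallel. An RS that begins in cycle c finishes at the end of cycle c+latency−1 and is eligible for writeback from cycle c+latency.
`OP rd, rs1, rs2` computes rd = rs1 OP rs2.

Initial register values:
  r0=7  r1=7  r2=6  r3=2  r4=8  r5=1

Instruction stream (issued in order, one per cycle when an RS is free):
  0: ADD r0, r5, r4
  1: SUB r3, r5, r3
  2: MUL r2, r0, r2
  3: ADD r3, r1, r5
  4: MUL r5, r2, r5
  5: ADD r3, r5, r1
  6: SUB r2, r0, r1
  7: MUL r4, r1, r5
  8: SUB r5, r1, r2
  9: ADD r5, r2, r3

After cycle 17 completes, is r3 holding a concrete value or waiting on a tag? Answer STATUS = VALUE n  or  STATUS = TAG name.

STATUS = VALUE 61

c1: issue ADD r0<-Add1 | r0:Add1,r1:7,r2:6,r3:2,r4:8,r5:1
c2: issue SUB r3<-Add2 | r0:Add1,r1:7,r2:6,r3:Add2,r4:8,r5:1
c3: issue MUL r2<-Mul1 | r0:Add1,r1:7,r2:Mul1,r3:Add2,r4:8,r5:1
c4: CDB Add1=9; issue ADD r3<-Add1 | r0:9,r1:7,r2:Mul1,r3:Add1,r4:8,r5:1
c5: CDB Add2=-1; issue MUL r5<-Mul2 | r0:9,r1:7,r2:Mul1,r3:Add1,r4:8,r5:Mul2
c6: issue ADD r3<-Add2 | r0:9,r1:7,r2:Mul1,r3:Add2,r4:8,r5:Mul2
c7: CDB Add1=8; issue SUB r2<-Add1 | r0:9,r1:7,r2:Add1,r3:Add2,r4:8,r5:Mul2
c8: CDB Mul1=54; issue MUL r4<-Mul1 | r0:9,r1:7,r2:Add1,r3:Add2,r4:Mul1,r5:Mul2
c9: stall | r0:9,r1:7,r2:Add1,r3:Add2,r4:Mul1,r5:Mul2
c10: CDB Add1=2; issue SUB r5<-Add1 | r0:9,r1:7,r2:2,r3:Add2,r4:Mul1,r5:Add1
c11: stall | r0:9,r1:7,r2:2,r3:Add2,r4:Mul1,r5:Add1
c12: CDB Mul2=54; stall | r0:9,r1:7,r2:2,r3:Add2,r4:Mul1,r5:Add1
c13: CDB Add1=5; issue ADD r5<-Add1 | r0:9,r1:7,r2:2,r3:Add2,r4:Mul1,r5:Add1
c14: - | r0:9,r1:7,r2:2,r3:Add2,r4:Mul1,r5:Add1
c15: CDB Add2=61 | r0:9,r1:7,r2:2,r3:61,r4:Mul1,r5:Add1
c16: CDB Mul1=378 | r0:9,r1:7,r2:2,r3:61,r4:378,r5:Add1
c17: - | r0:9,r1:7,r2:2,r3:61,r4:378,r5:Add1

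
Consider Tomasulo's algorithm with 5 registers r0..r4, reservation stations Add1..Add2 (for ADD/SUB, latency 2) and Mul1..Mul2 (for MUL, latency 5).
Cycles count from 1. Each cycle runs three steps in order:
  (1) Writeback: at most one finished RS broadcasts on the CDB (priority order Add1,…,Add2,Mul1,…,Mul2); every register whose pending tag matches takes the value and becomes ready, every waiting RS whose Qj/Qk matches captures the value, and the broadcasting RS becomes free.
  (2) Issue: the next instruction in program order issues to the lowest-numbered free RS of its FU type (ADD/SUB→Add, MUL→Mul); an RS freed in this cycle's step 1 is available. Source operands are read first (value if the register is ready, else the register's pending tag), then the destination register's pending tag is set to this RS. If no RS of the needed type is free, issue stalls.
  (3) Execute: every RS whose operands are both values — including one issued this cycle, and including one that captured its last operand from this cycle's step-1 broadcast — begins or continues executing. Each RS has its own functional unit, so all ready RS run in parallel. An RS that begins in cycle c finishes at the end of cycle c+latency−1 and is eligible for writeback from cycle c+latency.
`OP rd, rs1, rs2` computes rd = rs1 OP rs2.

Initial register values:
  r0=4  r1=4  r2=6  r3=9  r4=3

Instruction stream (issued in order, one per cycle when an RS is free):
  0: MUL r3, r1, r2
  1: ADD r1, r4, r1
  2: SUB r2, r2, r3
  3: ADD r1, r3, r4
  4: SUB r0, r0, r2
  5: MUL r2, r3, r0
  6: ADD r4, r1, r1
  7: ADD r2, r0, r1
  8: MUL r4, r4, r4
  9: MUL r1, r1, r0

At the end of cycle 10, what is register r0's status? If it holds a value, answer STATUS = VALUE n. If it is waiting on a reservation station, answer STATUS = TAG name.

cycle 1: issue MUL r3<-Mul1 // r0:4,r1:4,r2:6,r3:Mul1,r4:3
cycle 2: issue ADD r1<-Add1 // r0:4,r1:Add1,r2:6,r3:Mul1,r4:3
cycle 3: issue SUB r2<-Add2 // r0:4,r1:Add1,r2:Add2,r3:Mul1,r4:3
cycle 4: CDB Add1=7; issue ADD r1<-Add1 // r0:4,r1:Add1,r2:Add2,r3:Mul1,r4:3
cycle 5: stall // r0:4,r1:Add1,r2:Add2,r3:Mul1,r4:3
cycle 6: CDB Mul1=24; stall // r0:4,r1:Add1,r2:Add2,r3:24,r4:3
cycle 7: stall // r0:4,r1:Add1,r2:Add2,r3:24,r4:3
cycle 8: CDB Add1=27; issue SUB r0<-Add1 // r0:Add1,r1:27,r2:Add2,r3:24,r4:3
cycle 9: CDB Add2=-18; issue MUL r2<-Mul1 // r0:Add1,r1:27,r2:Mul1,r3:24,r4:3
cycle 10: issue ADD r4<-Add2 // r0:Add1,r1:27,r2:Mul1,r3:24,r4:Add2

STATUS = TAG Add1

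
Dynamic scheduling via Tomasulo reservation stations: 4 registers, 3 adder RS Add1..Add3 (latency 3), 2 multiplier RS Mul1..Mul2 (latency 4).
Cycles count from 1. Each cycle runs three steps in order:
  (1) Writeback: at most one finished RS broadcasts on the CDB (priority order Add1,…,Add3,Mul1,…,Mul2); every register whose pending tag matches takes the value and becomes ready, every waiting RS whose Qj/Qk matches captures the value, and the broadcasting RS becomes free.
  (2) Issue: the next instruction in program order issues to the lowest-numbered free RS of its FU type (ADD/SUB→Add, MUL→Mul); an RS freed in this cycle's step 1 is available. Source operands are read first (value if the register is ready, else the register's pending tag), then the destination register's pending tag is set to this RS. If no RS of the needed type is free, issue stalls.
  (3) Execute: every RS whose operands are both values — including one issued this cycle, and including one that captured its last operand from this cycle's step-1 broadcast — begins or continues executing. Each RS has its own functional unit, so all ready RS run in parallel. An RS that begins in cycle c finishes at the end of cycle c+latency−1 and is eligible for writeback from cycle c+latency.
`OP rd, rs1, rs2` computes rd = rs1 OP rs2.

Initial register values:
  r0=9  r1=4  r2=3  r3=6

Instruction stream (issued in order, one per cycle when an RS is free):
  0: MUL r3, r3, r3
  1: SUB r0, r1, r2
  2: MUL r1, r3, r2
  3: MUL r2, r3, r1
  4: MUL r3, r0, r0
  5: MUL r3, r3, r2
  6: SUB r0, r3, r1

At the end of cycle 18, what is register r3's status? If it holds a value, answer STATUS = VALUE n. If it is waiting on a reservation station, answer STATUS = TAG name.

STATUS = TAG Mul1

  c1: issue MUL r3<-Mul1  regs: r0:9,r1:4,r2:3,r3:Mul1
  c2: issue SUB r0<-Add1  regs: r0:Add1,r1:4,r2:3,r3:Mul1
  c3: issue MUL r1<-Mul2  regs: r0:Add1,r1:Mul2,r2:3,r3:Mul1
  c4: stall  regs: r0:Add1,r1:Mul2,r2:3,r3:Mul1
  c5: CDB Add1=1; stall  regs: r0:1,r1:Mul2,r2:3,r3:Mul1
  c6: CDB Mul1=36; issue MUL r2<-Mul1  regs: r0:1,r1:Mul2,r2:Mul1,r3:36
  c7: stall  regs: r0:1,r1:Mul2,r2:Mul1,r3:36
  c8: stall  regs: r0:1,r1:Mul2,r2:Mul1,r3:36
  c9: stall  regs: r0:1,r1:Mul2,r2:Mul1,r3:36
  c10: CDB Mul2=108; issue MUL r3<-Mul2  regs: r0:1,r1:108,r2:Mul1,r3:Mul2
  c11: stall  regs: r0:1,r1:108,r2:Mul1,r3:Mul2
  c12: stall  regs: r0:1,r1:108,r2:Mul1,r3:Mul2
  c13: stall  regs: r0:1,r1:108,r2:Mul1,r3:Mul2
  c14: CDB Mul1=3888; issue MUL r3<-Mul1  regs: r0:1,r1:108,r2:3888,r3:Mul1
  c15: CDB Mul2=1; issue SUB r0<-Add1  regs: r0:Add1,r1:108,r2:3888,r3:Mul1
  c16: -  regs: r0:Add1,r1:108,r2:3888,r3:Mul1
  c17: -  regs: r0:Add1,r1:108,r2:3888,r3:Mul1
  c18: -  regs: r0:Add1,r1:108,r2:3888,r3:Mul1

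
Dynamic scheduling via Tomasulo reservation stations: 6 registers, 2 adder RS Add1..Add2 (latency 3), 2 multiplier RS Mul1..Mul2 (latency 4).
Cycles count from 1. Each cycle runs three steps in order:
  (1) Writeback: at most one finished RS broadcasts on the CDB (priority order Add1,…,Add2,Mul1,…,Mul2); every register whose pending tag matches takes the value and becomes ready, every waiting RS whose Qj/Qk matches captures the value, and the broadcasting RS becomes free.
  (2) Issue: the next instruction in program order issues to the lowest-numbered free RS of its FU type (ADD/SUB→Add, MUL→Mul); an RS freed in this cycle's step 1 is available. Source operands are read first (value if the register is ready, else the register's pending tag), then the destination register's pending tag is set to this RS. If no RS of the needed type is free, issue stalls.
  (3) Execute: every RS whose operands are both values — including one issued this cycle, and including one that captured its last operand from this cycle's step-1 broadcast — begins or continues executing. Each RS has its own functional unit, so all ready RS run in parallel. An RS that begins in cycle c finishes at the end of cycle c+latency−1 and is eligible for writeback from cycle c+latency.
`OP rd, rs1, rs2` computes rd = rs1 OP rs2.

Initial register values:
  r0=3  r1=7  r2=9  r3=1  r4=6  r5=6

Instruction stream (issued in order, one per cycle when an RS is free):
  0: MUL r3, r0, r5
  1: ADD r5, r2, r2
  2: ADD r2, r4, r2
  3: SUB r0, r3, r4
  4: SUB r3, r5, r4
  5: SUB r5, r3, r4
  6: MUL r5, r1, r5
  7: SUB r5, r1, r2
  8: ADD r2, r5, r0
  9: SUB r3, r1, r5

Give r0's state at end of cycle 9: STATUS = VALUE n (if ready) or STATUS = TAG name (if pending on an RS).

cycle 1: issue MUL r3<-Mul1 // r0:3,r1:7,r2:9,r3:Mul1,r4:6,r5:6
cycle 2: issue ADD r5<-Add1 // r0:3,r1:7,r2:9,r3:Mul1,r4:6,r5:Add1
cycle 3: issue ADD r2<-Add2 // r0:3,r1:7,r2:Add2,r3:Mul1,r4:6,r5:Add1
cycle 4: stall // r0:3,r1:7,r2:Add2,r3:Mul1,r4:6,r5:Add1
cycle 5: CDB Add1=18; issue SUB r0<-Add1 // r0:Add1,r1:7,r2:Add2,r3:Mul1,r4:6,r5:18
cycle 6: CDB Add2=15; issue SUB r3<-Add2 // r0:Add1,r1:7,r2:15,r3:Add2,r4:6,r5:18
cycle 7: CDB Mul1=18; stall // r0:Add1,r1:7,r2:15,r3:Add2,r4:6,r5:18
cycle 8: stall // r0:Add1,r1:7,r2:15,r3:Add2,r4:6,r5:18
cycle 9: CDB Add2=12; issue SUB r5<-Add2 // r0:Add1,r1:7,r2:15,r3:12,r4:6,r5:Add2

STATUS = TAG Add1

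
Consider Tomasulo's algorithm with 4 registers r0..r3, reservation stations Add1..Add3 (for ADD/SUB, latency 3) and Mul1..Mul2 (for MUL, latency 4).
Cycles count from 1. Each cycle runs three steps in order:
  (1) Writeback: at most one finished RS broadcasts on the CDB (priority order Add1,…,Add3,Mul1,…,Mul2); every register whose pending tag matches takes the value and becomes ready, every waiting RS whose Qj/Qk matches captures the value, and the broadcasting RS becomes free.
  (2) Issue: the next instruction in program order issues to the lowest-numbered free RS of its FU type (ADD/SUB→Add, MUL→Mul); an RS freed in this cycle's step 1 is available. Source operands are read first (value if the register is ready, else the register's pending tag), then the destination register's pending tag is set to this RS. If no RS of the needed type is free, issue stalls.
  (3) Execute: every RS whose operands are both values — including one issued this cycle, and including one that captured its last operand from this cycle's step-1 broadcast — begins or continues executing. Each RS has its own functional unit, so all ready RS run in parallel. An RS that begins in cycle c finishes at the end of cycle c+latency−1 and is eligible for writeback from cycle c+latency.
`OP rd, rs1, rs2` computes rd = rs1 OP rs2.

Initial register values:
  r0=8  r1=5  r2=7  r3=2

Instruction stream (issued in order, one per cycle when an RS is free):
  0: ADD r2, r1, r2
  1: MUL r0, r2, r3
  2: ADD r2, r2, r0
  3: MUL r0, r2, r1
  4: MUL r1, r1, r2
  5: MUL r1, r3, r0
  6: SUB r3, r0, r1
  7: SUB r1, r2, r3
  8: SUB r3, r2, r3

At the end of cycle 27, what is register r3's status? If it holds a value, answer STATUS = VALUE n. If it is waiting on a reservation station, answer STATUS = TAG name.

c1: issue ADD r2<-Add1 | r0:8,r1:5,r2:Add1,r3:2
c2: issue MUL r0<-Mul1 | r0:Mul1,r1:5,r2:Add1,r3:2
c3: issue ADD r2<-Add2 | r0:Mul1,r1:5,r2:Add2,r3:2
c4: CDB Add1=12; issue MUL r0<-Mul2 | r0:Mul2,r1:5,r2:Add2,r3:2
c5: stall | r0:Mul2,r1:5,r2:Add2,r3:2
c6: stall | r0:Mul2,r1:5,r2:Add2,r3:2
c7: stall | r0:Mul2,r1:5,r2:Add2,r3:2
c8: CDB Mul1=24; issue MUL r1<-Mul1 | r0:Mul2,r1:Mul1,r2:Add2,r3:2
c9: stall | r0:Mul2,r1:Mul1,r2:Add2,r3:2
c10: stall | r0:Mul2,r1:Mul1,r2:Add2,r3:2
c11: CDB Add2=36; stall | r0:Mul2,r1:Mul1,r2:36,r3:2
c12: stall | r0:Mul2,r1:Mul1,r2:36,r3:2
c13: stall | r0:Mul2,r1:Mul1,r2:36,r3:2
c14: stall | r0:Mul2,r1:Mul1,r2:36,r3:2
c15: CDB Mul1=180; issue MUL r1<-Mul1 | r0:Mul2,r1:Mul1,r2:36,r3:2
c16: CDB Mul2=180; issue SUB r3<-Add1 | r0:180,r1:Mul1,r2:36,r3:Add1
c17: issue SUB r1<-Add2 | r0:180,r1:Add2,r2:36,r3:Add1
c18: issue SUB r3<-Add3 | r0:180,r1:Add2,r2:36,r3:Add3
c19: - | r0:180,r1:Add2,r2:36,r3:Add3
c20: CDB Mul1=360 | r0:180,r1:Add2,r2:36,r3:Add3
c21: - | r0:180,r1:Add2,r2:36,r3:Add3
c22: - | r0:180,r1:Add2,r2:36,r3:Add3
c23: CDB Add1=-180 | r0:180,r1:Add2,r2:36,r3:Add3
c24: - | r0:180,r1:Add2,r2:36,r3:Add3
c25: - | r0:180,r1:Add2,r2:36,r3:Add3
c26: CDB Add2=216 | r0:180,r1:216,r2:36,r3:Add3
c27: CDB Add3=216 | r0:180,r1:216,r2:36,r3:216

STATUS = VALUE 216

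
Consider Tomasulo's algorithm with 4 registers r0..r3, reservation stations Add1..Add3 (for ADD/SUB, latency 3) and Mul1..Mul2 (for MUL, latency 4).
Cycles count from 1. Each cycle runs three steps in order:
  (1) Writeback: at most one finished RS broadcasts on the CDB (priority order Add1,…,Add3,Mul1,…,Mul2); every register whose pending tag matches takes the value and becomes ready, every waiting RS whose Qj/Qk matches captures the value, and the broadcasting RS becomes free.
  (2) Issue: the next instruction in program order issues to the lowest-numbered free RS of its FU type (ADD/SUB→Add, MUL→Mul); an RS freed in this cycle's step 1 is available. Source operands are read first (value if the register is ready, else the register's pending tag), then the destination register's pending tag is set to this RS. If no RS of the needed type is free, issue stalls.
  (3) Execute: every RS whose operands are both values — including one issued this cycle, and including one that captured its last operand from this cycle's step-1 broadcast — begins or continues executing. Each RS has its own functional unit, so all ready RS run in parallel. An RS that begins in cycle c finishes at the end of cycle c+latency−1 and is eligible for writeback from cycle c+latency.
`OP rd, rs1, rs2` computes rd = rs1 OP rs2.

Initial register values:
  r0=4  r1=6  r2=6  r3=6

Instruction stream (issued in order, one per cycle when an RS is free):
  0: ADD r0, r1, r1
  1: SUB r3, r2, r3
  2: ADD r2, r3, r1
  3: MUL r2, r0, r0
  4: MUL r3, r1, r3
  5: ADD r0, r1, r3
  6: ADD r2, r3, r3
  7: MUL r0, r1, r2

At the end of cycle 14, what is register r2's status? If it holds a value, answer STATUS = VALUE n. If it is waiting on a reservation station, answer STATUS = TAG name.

STATUS = VALUE 0

cycle 1: issue ADD r0<-Add1 // r0:Add1,r1:6,r2:6,r3:6
cycle 2: issue SUB r3<-Add2 // r0:Add1,r1:6,r2:6,r3:Add2
cycle 3: issue ADD r2<-Add3 // r0:Add1,r1:6,r2:Add3,r3:Add2
cycle 4: CDB Add1=12; issue MUL r2<-Mul1 // r0:12,r1:6,r2:Mul1,r3:Add2
cycle 5: CDB Add2=0; issue MUL r3<-Mul2 // r0:12,r1:6,r2:Mul1,r3:Mul2
cycle 6: issue ADD r0<-Add1 // r0:Add1,r1:6,r2:Mul1,r3:Mul2
cycle 7: issue ADD r2<-Add2 // r0:Add1,r1:6,r2:Add2,r3:Mul2
cycle 8: CDB Add3=6; stall // r0:Add1,r1:6,r2:Add2,r3:Mul2
cycle 9: CDB Mul1=144; issue MUL r0<-Mul1 // r0:Mul1,r1:6,r2:Add2,r3:Mul2
cycle 10: CDB Mul2=0 // r0:Mul1,r1:6,r2:Add2,r3:0
cycle 11: - // r0:Mul1,r1:6,r2:Add2,r3:0
cycle 12: - // r0:Mul1,r1:6,r2:Add2,r3:0
cycle 13: CDB Add1=6 // r0:Mul1,r1:6,r2:Add2,r3:0
cycle 14: CDB Add2=0 // r0:Mul1,r1:6,r2:0,r3:0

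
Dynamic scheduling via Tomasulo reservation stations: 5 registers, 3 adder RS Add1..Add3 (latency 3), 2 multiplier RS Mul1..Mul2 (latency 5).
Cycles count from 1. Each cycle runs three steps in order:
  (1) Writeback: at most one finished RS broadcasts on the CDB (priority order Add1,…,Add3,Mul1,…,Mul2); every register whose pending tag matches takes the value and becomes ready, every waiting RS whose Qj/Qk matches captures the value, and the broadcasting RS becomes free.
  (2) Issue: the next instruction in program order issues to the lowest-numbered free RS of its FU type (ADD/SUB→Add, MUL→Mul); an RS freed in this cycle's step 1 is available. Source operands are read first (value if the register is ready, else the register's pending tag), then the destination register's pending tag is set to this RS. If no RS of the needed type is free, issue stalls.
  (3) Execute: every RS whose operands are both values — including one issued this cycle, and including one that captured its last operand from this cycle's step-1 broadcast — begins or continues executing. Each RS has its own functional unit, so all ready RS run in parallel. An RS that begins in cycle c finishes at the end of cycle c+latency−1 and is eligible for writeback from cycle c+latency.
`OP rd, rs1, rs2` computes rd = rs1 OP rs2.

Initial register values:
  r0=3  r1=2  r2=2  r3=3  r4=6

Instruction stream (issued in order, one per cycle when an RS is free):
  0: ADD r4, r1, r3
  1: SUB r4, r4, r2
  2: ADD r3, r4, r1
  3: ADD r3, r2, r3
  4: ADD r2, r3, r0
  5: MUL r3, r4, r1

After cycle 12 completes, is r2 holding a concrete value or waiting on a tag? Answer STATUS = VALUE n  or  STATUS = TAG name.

c1: issue ADD r4<-Add1 | r0:3,r1:2,r2:2,r3:3,r4:Add1
c2: issue SUB r4<-Add2 | r0:3,r1:2,r2:2,r3:3,r4:Add2
c3: issue ADD r3<-Add3 | r0:3,r1:2,r2:2,r3:Add3,r4:Add2
c4: CDB Add1=5; issue ADD r3<-Add1 | r0:3,r1:2,r2:2,r3:Add1,r4:Add2
c5: stall | r0:3,r1:2,r2:2,r3:Add1,r4:Add2
c6: stall | r0:3,r1:2,r2:2,r3:Add1,r4:Add2
c7: CDB Add2=3; issue ADD r2<-Add2 | r0:3,r1:2,r2:Add2,r3:Add1,r4:3
c8: issue MUL r3<-Mul1 | r0:3,r1:2,r2:Add2,r3:Mul1,r4:3
c9: - | r0:3,r1:2,r2:Add2,r3:Mul1,r4:3
c10: CDB Add3=5 | r0:3,r1:2,r2:Add2,r3:Mul1,r4:3
c11: - | r0:3,r1:2,r2:Add2,r3:Mul1,r4:3
c12: - | r0:3,r1:2,r2:Add2,r3:Mul1,r4:3

STATUS = TAG Add2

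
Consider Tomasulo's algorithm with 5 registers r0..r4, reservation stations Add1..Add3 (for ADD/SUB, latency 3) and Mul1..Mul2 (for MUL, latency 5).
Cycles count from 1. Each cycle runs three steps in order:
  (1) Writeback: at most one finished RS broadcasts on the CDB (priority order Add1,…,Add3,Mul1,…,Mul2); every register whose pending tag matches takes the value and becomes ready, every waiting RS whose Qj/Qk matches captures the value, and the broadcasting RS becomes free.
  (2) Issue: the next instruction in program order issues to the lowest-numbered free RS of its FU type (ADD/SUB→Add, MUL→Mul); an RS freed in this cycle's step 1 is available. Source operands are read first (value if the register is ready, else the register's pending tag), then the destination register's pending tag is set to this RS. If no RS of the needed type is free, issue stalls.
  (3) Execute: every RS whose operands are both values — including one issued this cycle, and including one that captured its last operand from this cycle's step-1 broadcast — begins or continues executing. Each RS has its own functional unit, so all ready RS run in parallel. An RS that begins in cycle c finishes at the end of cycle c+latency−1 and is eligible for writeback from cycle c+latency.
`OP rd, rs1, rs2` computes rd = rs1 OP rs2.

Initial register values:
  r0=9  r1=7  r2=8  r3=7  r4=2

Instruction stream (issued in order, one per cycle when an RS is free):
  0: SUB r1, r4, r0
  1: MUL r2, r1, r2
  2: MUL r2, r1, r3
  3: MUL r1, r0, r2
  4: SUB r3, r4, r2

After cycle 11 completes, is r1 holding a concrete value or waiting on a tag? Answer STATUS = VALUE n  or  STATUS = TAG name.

cycle 1: issue SUB r1<-Add1 // r0:9,r1:Add1,r2:8,r3:7,r4:2
cycle 2: issue MUL r2<-Mul1 // r0:9,r1:Add1,r2:Mul1,r3:7,r4:2
cycle 3: issue MUL r2<-Mul2 // r0:9,r1:Add1,r2:Mul2,r3:7,r4:2
cycle 4: CDB Add1=-7; stall // r0:9,r1:-7,r2:Mul2,r3:7,r4:2
cycle 5: stall // r0:9,r1:-7,r2:Mul2,r3:7,r4:2
cycle 6: stall // r0:9,r1:-7,r2:Mul2,r3:7,r4:2
cycle 7: stall // r0:9,r1:-7,r2:Mul2,r3:7,r4:2
cycle 8: stall // r0:9,r1:-7,r2:Mul2,r3:7,r4:2
cycle 9: CDB Mul1=-56; issue MUL r1<-Mul1 // r0:9,r1:Mul1,r2:Mul2,r3:7,r4:2
cycle 10: CDB Mul2=-49; issue SUB r3<-Add1 // r0:9,r1:Mul1,r2:-49,r3:Add1,r4:2
cycle 11: - // r0:9,r1:Mul1,r2:-49,r3:Add1,r4:2

STATUS = TAG Mul1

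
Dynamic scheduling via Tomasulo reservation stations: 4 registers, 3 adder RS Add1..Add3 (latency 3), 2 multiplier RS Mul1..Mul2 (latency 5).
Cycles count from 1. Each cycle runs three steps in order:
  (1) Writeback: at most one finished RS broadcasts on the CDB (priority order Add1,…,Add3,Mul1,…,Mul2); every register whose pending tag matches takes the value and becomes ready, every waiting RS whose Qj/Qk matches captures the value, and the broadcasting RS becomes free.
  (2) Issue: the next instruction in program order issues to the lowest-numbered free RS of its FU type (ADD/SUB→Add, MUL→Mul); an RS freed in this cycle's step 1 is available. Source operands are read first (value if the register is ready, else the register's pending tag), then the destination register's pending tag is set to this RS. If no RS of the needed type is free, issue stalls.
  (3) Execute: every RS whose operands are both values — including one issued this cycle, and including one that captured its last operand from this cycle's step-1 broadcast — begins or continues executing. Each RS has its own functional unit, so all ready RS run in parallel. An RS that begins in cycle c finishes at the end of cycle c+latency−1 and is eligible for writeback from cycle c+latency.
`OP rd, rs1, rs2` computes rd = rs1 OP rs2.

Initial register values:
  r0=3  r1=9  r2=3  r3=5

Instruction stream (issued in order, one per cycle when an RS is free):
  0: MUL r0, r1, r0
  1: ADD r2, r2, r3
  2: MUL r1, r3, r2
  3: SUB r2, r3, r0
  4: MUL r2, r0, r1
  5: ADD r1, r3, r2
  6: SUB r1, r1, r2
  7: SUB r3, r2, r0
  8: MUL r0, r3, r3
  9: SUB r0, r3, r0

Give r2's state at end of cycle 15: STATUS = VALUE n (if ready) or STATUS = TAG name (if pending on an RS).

cycle 1: issue MUL r0<-Mul1 // r0:Mul1,r1:9,r2:3,r3:5
cycle 2: issue ADD r2<-Add1 // r0:Mul1,r1:9,r2:Add1,r3:5
cycle 3: issue MUL r1<-Mul2 // r0:Mul1,r1:Mul2,r2:Add1,r3:5
cycle 4: issue SUB r2<-Add2 // r0:Mul1,r1:Mul2,r2:Add2,r3:5
cycle 5: CDB Add1=8; stall // r0:Mul1,r1:Mul2,r2:Add2,r3:5
cycle 6: CDB Mul1=27; issue MUL r2<-Mul1 // r0:27,r1:Mul2,r2:Mul1,r3:5
cycle 7: issue ADD r1<-Add1 // r0:27,r1:Add1,r2:Mul1,r3:5
cycle 8: issue SUB r1<-Add3 // r0:27,r1:Add3,r2:Mul1,r3:5
cycle 9: CDB Add2=-22; issue SUB r3<-Add2 // r0:27,r1:Add3,r2:Mul1,r3:Add2
cycle 10: CDB Mul2=40; issue MUL r0<-Mul2 // r0:Mul2,r1:Add3,r2:Mul1,r3:Add2
cycle 11: stall // r0:Mul2,r1:Add3,r2:Mul1,r3:Add2
cycle 12: stall // r0:Mul2,r1:Add3,r2:Mul1,r3:Add2
cycle 13: stall // r0:Mul2,r1:Add3,r2:Mul1,r3:Add2
cycle 14: stall // r0:Mul2,r1:Add3,r2:Mul1,r3:Add2
cycle 15: CDB Mul1=1080; stall // r0:Mul2,r1:Add3,r2:1080,r3:Add2

STATUS = VALUE 1080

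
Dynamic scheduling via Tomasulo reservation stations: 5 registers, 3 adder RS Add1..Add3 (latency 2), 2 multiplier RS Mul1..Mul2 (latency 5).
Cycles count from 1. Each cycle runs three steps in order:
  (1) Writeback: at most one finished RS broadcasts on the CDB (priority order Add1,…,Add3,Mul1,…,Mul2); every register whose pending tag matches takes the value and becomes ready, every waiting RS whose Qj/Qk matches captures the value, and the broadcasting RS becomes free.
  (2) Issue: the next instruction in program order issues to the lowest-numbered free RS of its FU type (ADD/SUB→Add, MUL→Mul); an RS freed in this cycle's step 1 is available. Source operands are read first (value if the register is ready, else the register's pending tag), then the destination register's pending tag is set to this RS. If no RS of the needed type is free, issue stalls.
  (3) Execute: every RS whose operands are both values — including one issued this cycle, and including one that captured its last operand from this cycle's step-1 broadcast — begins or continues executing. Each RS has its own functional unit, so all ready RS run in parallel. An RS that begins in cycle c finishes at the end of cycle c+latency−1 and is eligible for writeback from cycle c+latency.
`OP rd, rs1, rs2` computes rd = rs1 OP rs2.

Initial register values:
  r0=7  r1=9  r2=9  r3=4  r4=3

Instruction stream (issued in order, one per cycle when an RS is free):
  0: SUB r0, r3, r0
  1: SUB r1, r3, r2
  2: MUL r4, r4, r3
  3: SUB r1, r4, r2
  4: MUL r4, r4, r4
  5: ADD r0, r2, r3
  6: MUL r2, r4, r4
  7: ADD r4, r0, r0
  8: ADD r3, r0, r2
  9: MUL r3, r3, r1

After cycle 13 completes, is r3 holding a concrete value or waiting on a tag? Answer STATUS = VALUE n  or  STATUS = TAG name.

  c1: issue SUB r0<-Add1  regs: r0:Add1,r1:9,r2:9,r3:4,r4:3
  c2: issue SUB r1<-Add2  regs: r0:Add1,r1:Add2,r2:9,r3:4,r4:3
  c3: CDB Add1=-3; issue MUL r4<-Mul1  regs: r0:-3,r1:Add2,r2:9,r3:4,r4:Mul1
  c4: CDB Add2=-5; issue SUB r1<-Add1  regs: r0:-3,r1:Add1,r2:9,r3:4,r4:Mul1
  c5: issue MUL r4<-Mul2  regs: r0:-3,r1:Add1,r2:9,r3:4,r4:Mul2
  c6: issue ADD r0<-Add2  regs: r0:Add2,r1:Add1,r2:9,r3:4,r4:Mul2
  c7: stall  regs: r0:Add2,r1:Add1,r2:9,r3:4,r4:Mul2
  c8: CDB Add2=13; stall  regs: r0:13,r1:Add1,r2:9,r3:4,r4:Mul2
  c9: CDB Mul1=12; issue MUL r2<-Mul1  regs: r0:13,r1:Add1,r2:Mul1,r3:4,r4:Mul2
  c10: issue ADD r4<-Add2  regs: r0:13,r1:Add1,r2:Mul1,r3:4,r4:Add2
  c11: CDB Add1=3; issue ADD r3<-Add1  regs: r0:13,r1:3,r2:Mul1,r3:Add1,r4:Add2
  c12: CDB Add2=26; stall  regs: r0:13,r1:3,r2:Mul1,r3:Add1,r4:26
  c13: stall  regs: r0:13,r1:3,r2:Mul1,r3:Add1,r4:26

STATUS = TAG Add1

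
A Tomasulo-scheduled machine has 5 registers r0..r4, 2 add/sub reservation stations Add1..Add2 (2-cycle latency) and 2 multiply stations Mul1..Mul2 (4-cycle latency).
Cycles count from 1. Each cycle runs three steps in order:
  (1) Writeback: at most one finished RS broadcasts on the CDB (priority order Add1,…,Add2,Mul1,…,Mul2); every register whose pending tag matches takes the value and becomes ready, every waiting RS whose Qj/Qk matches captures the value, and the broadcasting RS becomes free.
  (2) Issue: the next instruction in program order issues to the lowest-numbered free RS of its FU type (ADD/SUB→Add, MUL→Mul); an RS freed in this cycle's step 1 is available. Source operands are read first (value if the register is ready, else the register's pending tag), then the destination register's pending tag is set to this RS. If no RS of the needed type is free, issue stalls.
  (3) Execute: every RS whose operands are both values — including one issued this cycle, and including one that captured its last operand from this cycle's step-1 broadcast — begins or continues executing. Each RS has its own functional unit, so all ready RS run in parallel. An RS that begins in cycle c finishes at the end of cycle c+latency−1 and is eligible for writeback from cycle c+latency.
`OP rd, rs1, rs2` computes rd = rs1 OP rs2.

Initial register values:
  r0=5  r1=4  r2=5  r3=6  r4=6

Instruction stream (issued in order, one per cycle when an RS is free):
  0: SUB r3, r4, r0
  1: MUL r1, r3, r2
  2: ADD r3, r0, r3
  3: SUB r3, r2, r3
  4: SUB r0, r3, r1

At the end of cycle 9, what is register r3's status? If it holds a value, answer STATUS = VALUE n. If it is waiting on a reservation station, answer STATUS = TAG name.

STATUS = VALUE -1

cycle 1: issue SUB r3<-Add1 // r0:5,r1:4,r2:5,r3:Add1,r4:6
cycle 2: issue MUL r1<-Mul1 // r0:5,r1:Mul1,r2:5,r3:Add1,r4:6
cycle 3: CDB Add1=1; issue ADD r3<-Add1 // r0:5,r1:Mul1,r2:5,r3:Add1,r4:6
cycle 4: issue SUB r3<-Add2 // r0:5,r1:Mul1,r2:5,r3:Add2,r4:6
cycle 5: CDB Add1=6; issue SUB r0<-Add1 // r0:Add1,r1:Mul1,r2:5,r3:Add2,r4:6
cycle 6: - // r0:Add1,r1:Mul1,r2:5,r3:Add2,r4:6
cycle 7: CDB Add2=-1 // r0:Add1,r1:Mul1,r2:5,r3:-1,r4:6
cycle 8: CDB Mul1=5 // r0:Add1,r1:5,r2:5,r3:-1,r4:6
cycle 9: - // r0:Add1,r1:5,r2:5,r3:-1,r4:6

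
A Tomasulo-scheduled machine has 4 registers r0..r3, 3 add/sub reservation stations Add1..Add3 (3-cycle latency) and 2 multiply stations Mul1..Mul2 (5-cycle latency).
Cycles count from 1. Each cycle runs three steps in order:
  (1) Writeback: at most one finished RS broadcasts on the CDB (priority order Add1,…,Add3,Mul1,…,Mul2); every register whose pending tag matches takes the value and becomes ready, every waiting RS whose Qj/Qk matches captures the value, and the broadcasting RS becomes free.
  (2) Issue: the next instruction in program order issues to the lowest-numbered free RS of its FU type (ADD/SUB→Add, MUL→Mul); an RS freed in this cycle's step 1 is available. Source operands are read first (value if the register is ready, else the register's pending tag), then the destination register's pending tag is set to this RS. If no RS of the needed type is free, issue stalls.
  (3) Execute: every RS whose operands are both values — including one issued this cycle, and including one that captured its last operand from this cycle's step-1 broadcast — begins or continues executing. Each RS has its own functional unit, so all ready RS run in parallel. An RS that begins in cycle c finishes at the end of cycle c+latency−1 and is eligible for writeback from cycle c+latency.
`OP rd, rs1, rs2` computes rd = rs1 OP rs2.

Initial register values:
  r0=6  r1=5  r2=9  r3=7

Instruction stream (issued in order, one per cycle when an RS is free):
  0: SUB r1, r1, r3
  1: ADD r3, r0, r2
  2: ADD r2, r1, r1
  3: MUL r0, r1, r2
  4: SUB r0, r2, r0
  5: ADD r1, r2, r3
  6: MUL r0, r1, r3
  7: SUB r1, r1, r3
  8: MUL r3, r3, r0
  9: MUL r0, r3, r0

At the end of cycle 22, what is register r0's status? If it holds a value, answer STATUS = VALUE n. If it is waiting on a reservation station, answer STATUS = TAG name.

STATUS = TAG Mul2

c1: issue SUB r1<-Add1 | r0:6,r1:Add1,r2:9,r3:7
c2: issue ADD r3<-Add2 | r0:6,r1:Add1,r2:9,r3:Add2
c3: issue ADD r2<-Add3 | r0:6,r1:Add1,r2:Add3,r3:Add2
c4: CDB Add1=-2; issue MUL r0<-Mul1 | r0:Mul1,r1:-2,r2:Add3,r3:Add2
c5: CDB Add2=15; issue SUB r0<-Add1 | r0:Add1,r1:-2,r2:Add3,r3:15
c6: issue ADD r1<-Add2 | r0:Add1,r1:Add2,r2:Add3,r3:15
c7: CDB Add3=-4; issue MUL r0<-Mul2 | r0:Mul2,r1:Add2,r2:-4,r3:15
c8: issue SUB r1<-Add3 | r0:Mul2,r1:Add3,r2:-4,r3:15
c9: stall | r0:Mul2,r1:Add3,r2:-4,r3:15
c10: CDB Add2=11; stall | r0:Mul2,r1:Add3,r2:-4,r3:15
c11: stall | r0:Mul2,r1:Add3,r2:-4,r3:15
c12: CDB Mul1=8; issue MUL r3<-Mul1 | r0:Mul2,r1:Add3,r2:-4,r3:Mul1
c13: CDB Add3=-4; stall | r0:Mul2,r1:-4,r2:-4,r3:Mul1
c14: stall | r0:Mul2,r1:-4,r2:-4,r3:Mul1
c15: CDB Add1=-12; stall | r0:Mul2,r1:-4,r2:-4,r3:Mul1
c16: CDB Mul2=165; issue MUL r0<-Mul2 | r0:Mul2,r1:-4,r2:-4,r3:Mul1
c17: - | r0:Mul2,r1:-4,r2:-4,r3:Mul1
c18: - | r0:Mul2,r1:-4,r2:-4,r3:Mul1
c19: - | r0:Mul2,r1:-4,r2:-4,r3:Mul1
c20: - | r0:Mul2,r1:-4,r2:-4,r3:Mul1
c21: CDB Mul1=2475 | r0:Mul2,r1:-4,r2:-4,r3:2475
c22: - | r0:Mul2,r1:-4,r2:-4,r3:2475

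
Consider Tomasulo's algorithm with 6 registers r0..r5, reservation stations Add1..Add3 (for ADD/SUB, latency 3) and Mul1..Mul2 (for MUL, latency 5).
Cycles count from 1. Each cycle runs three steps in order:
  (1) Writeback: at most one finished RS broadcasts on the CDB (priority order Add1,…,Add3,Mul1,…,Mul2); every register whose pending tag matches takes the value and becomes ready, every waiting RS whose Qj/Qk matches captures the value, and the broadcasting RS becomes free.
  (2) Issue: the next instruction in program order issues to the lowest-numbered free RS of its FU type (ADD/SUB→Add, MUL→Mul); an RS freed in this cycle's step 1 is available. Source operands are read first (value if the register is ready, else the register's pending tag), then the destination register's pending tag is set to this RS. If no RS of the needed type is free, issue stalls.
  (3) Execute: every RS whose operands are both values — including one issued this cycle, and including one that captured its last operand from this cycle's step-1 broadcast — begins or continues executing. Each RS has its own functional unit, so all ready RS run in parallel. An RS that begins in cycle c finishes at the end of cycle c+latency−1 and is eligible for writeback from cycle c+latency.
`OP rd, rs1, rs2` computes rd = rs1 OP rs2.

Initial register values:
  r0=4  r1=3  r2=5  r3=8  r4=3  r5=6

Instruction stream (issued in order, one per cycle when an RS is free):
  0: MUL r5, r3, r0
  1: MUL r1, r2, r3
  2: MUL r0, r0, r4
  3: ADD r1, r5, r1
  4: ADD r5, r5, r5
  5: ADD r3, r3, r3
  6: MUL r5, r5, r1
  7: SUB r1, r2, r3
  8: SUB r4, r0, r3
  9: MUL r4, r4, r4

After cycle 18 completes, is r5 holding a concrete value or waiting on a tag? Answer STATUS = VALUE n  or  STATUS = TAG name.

STATUS = VALUE 4608

c1: issue MUL r5<-Mul1 | r0:4,r1:3,r2:5,r3:8,r4:3,r5:Mul1
c2: issue MUL r1<-Mul2 | r0:4,r1:Mul2,r2:5,r3:8,r4:3,r5:Mul1
c3: stall | r0:4,r1:Mul2,r2:5,r3:8,r4:3,r5:Mul1
c4: stall | r0:4,r1:Mul2,r2:5,r3:8,r4:3,r5:Mul1
c5: stall | r0:4,r1:Mul2,r2:5,r3:8,r4:3,r5:Mul1
c6: CDB Mul1=32; issue MUL r0<-Mul1 | r0:Mul1,r1:Mul2,r2:5,r3:8,r4:3,r5:32
c7: CDB Mul2=40; issue ADD r1<-Add1 | r0:Mul1,r1:Add1,r2:5,r3:8,r4:3,r5:32
c8: issue ADD r5<-Add2 | r0:Mul1,r1:Add1,r2:5,r3:8,r4:3,r5:Add2
c9: issue ADD r3<-Add3 | r0:Mul1,r1:Add1,r2:5,r3:Add3,r4:3,r5:Add2
c10: CDB Add1=72; issue MUL r5<-Mul2 | r0:Mul1,r1:72,r2:5,r3:Add3,r4:3,r5:Mul2
c11: CDB Add2=64; issue SUB r1<-Add1 | r0:Mul1,r1:Add1,r2:5,r3:Add3,r4:3,r5:Mul2
c12: CDB Add3=16; issue SUB r4<-Add2 | r0:Mul1,r1:Add1,r2:5,r3:16,r4:Add2,r5:Mul2
c13: CDB Mul1=12; issue MUL r4<-Mul1 | r0:12,r1:Add1,r2:5,r3:16,r4:Mul1,r5:Mul2
c14: - | r0:12,r1:Add1,r2:5,r3:16,r4:Mul1,r5:Mul2
c15: CDB Add1=-11 | r0:12,r1:-11,r2:5,r3:16,r4:Mul1,r5:Mul2
c16: CDB Add2=-4 | r0:12,r1:-11,r2:5,r3:16,r4:Mul1,r5:Mul2
c17: CDB Mul2=4608 | r0:12,r1:-11,r2:5,r3:16,r4:Mul1,r5:4608
c18: - | r0:12,r1:-11,r2:5,r3:16,r4:Mul1,r5:4608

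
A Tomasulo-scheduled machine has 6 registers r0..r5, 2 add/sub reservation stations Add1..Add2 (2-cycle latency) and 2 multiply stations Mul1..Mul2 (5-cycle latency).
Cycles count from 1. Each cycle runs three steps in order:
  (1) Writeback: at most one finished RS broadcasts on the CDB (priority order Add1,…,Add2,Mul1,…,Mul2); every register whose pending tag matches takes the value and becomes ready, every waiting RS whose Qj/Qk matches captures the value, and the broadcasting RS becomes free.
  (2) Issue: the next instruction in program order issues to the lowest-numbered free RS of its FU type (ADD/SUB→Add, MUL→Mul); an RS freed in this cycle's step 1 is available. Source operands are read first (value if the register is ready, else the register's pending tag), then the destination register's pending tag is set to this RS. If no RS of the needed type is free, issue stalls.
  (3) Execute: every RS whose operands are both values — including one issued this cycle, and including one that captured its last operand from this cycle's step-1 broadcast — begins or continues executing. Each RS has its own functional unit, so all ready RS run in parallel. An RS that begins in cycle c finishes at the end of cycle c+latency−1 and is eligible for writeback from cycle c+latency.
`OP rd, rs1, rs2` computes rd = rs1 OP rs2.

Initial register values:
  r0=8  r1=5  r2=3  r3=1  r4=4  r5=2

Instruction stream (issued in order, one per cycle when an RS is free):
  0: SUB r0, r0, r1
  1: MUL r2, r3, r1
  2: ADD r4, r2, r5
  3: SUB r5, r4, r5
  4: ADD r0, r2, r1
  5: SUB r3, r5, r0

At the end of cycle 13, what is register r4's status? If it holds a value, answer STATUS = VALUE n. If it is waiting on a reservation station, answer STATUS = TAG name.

c1: issue SUB r0<-Add1 | r0:Add1,r1:5,r2:3,r3:1,r4:4,r5:2
c2: issue MUL r2<-Mul1 | r0:Add1,r1:5,r2:Mul1,r3:1,r4:4,r5:2
c3: CDB Add1=3; issue ADD r4<-Add1 | r0:3,r1:5,r2:Mul1,r3:1,r4:Add1,r5:2
c4: issue SUB r5<-Add2 | r0:3,r1:5,r2:Mul1,r3:1,r4:Add1,r5:Add2
c5: stall | r0:3,r1:5,r2:Mul1,r3:1,r4:Add1,r5:Add2
c6: stall | r0:3,r1:5,r2:Mul1,r3:1,r4:Add1,r5:Add2
c7: CDB Mul1=5; stall | r0:3,r1:5,r2:5,r3:1,r4:Add1,r5:Add2
c8: stall | r0:3,r1:5,r2:5,r3:1,r4:Add1,r5:Add2
c9: CDB Add1=7; issue ADD r0<-Add1 | r0:Add1,r1:5,r2:5,r3:1,r4:7,r5:Add2
c10: stall | r0:Add1,r1:5,r2:5,r3:1,r4:7,r5:Add2
c11: CDB Add1=10; issue SUB r3<-Add1 | r0:10,r1:5,r2:5,r3:Add1,r4:7,r5:Add2
c12: CDB Add2=5 | r0:10,r1:5,r2:5,r3:Add1,r4:7,r5:5
c13: - | r0:10,r1:5,r2:5,r3:Add1,r4:7,r5:5

STATUS = VALUE 7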